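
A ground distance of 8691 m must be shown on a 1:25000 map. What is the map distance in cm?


map_cm = 8691 * 100 / 25000 = 34.764 cm ≈ 34.76 cm

34.76 cm


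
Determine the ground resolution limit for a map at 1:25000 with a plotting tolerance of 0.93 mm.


ground = 0.93 mm * 25000 / 1000 = 23.25 m

23.25 m


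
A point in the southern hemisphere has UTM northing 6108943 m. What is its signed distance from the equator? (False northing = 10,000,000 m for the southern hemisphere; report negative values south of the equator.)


For southern: actual = 6108943 - 10000000 = -3891057 m

-3891057 m


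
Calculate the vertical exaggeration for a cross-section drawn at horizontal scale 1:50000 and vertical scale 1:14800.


VE = horizontal_scale / vertical_scale = 50000 / 14800 ≈ 3.4

3.4x


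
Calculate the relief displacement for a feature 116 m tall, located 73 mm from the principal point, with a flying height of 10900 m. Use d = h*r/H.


d = h * r / H = 116 * 73 / 10900 = 0.78 mm

0.78 mm


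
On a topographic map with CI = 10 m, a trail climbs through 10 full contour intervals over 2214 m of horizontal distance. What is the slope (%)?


elevation change = 10 * 10 = 100 m
slope = 100 / 2214 * 100 = 4.5%

4.5%


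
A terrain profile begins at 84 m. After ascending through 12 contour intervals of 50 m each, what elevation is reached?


elevation = 84 + 12 * 50 = 684 m

684 m


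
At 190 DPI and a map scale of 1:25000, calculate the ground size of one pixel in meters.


pixel_cm = 2.54 / 190 ≈ 0.013368 cm
ground = pixel_cm * 25000 / 100 = 2.54 * 25000 / (190 * 100) = 63500 / 19000 ≈ 3.34 m

3.34 m


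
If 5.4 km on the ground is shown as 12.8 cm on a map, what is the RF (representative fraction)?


ground = 5.4 km = 540000 cm; RF denominator = ground / map = 540000 / 12.8 ≈ 42188; RF = 1:42188

1:42188


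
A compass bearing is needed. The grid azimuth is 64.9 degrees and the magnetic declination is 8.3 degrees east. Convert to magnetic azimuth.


magnetic azimuth = grid azimuth - declination (east +ve)
mag_az = 64.9 - 8.3 = 56.6 degrees

56.6 degrees


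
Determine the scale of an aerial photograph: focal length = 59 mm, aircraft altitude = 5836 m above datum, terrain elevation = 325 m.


scale = f / (H - h) = 59 mm / 5511 m = 59 / 5511000 = 1:93407

1:93407


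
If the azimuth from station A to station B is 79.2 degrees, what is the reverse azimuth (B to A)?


back azimuth = (79.2 + 180) mod 360 = 259.2 degrees

259.2 degrees


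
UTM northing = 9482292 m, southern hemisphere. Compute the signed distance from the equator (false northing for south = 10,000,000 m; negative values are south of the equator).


For southern: actual = 9482292 - 10000000 = -517708 m

-517708 m


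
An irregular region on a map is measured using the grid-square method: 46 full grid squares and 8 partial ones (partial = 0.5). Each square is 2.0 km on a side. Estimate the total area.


effective squares = 46 + 8 * 0.5 = 50.0
area = 50.0 * 4.0 = 200.0 km^2

200.0 km^2


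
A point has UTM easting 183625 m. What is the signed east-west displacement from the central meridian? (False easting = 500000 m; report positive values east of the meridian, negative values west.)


displacement = 183625 - 500000 = -316375 m

-316375 m


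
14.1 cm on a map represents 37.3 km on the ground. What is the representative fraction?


ground = 37.3 km = 3730000 cm; RF denominator = ground / map = 3730000 / 14.1 ≈ 264539; RF = 1:264539

1:264539


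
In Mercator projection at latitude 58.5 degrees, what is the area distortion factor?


area_distortion = 1/cos^2(58.5) = 3.663

3.663


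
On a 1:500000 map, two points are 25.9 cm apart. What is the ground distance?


ground = 25.9 cm * 500000 / 100 = 129500.0 m = 129.5 km

129.5 km


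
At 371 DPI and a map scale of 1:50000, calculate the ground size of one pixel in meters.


pixel_cm = 2.54 / 371 ≈ 0.006846 cm
ground = pixel_cm * 50000 / 100 = 2.54 * 50000 / (371 * 100) = 127000 / 37100 ≈ 3.42 m

3.42 m


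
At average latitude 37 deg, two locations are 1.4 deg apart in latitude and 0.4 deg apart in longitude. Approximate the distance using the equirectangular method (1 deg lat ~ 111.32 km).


dlat_km = 1.4 * 111.32 = 155.848
dlon_km = 0.4 * 111.32 * cos(37) ≈ 35.562
dist = sqrt(155.848^2 + 35.562^2) ≈ 159.9 km

159.9 km


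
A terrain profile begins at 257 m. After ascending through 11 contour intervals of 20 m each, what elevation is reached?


elevation = 257 + 11 * 20 = 477 m

477 m


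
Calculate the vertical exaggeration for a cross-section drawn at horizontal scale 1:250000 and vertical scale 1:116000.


VE = horizontal_scale / vertical_scale = 250000 / 116000 ≈ 2.2

2.2x


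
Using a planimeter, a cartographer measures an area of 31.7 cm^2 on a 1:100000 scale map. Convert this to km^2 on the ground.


ground_area = 31.7 * (100000/100)^2 = 31700000.0 m^2 = 31.7 km^2

31.7 km^2


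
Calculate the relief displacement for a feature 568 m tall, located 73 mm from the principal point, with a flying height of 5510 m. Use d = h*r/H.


d = h * r / H = 568 * 73 / 5510 = 7.53 mm

7.53 mm


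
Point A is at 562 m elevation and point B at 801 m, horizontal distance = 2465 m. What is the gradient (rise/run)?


gradient = (801 - 562) / 2465 = 239 / 2465 = 0.097

0.097


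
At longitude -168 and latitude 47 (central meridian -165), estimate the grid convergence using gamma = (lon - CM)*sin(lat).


gamma = (-168 - -165) * sin(47) = -3 * 0.731354 = -2.194 degrees

-2.194 degrees


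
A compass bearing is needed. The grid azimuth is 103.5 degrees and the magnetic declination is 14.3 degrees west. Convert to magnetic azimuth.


magnetic azimuth = grid azimuth - declination (east +ve)
mag_az = 103.5 - -14.3 = 117.8 degrees

117.8 degrees


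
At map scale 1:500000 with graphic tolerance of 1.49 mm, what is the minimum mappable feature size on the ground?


ground = 1.49 mm * 500000 / 1000 = 745.0 m

745.0 m


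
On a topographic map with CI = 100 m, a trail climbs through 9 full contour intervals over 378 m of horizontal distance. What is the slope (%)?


elevation change = 9 * 100 = 900 m
slope = 900 / 378 * 100 = 238.1%

238.1%


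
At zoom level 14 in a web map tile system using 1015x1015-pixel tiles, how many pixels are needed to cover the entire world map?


tiles per axis = 2^14 = 16384
total tiles = 16384^2 = 268435456
pixels per axis = 16384 * 1015 = 16629760
total pixels = 16629760^2 = 276548917657600

276548917657600 pixels


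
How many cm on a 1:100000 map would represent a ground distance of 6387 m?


map_cm = 6387 * 100 / 100000 = 6.387 cm ≈ 6.39 cm

6.39 cm


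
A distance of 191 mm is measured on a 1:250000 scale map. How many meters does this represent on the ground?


ground = 191 mm * 250000 / 1000 = 47750.0 m

47750.0 m


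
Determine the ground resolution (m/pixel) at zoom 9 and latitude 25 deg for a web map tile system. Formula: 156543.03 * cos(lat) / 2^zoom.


res = 156543.03 * cos(25) / 2^9 = 156543.03 * 0.90630779 / 512 = 277.1 m/pixel

277.1 m/pixel


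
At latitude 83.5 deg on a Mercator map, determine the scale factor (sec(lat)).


SF = 1 / cos(83.5) = 1 / 0.113203 = 8.834

8.834


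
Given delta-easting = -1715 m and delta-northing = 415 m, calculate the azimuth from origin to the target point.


az = atan2(-1715, 415) = -76.4 deg
adjusted to 0-360: 283.6 degrees

283.6 degrees


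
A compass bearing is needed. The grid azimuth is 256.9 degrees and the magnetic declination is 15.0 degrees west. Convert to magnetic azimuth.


magnetic azimuth = grid azimuth - declination (east +ve)
mag_az = 256.9 - -15.0 = 271.9 degrees

271.9 degrees


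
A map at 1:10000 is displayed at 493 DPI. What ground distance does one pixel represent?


pixel_cm = 2.54 / 493 ≈ 0.005152 cm
ground = pixel_cm * 10000 / 100 = 2.54 * 10000 / (493 * 100) = 25400 / 49300 ≈ 0.52 m

0.52 m


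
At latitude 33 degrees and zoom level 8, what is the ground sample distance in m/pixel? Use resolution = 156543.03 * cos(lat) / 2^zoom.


res = 156543.03 * cos(33) / 2^8 = 156543.03 * 0.83867057 / 256 = 512.84 m/pixel

512.84 m/pixel


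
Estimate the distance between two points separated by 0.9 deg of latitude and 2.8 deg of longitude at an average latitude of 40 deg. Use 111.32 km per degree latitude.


dlat_km = 0.9 * 111.32 = 100.188
dlon_km = 2.8 * 111.32 * cos(40) ≈ 238.773
dist = sqrt(100.188^2 + 238.773^2) ≈ 258.9 km

258.9 km


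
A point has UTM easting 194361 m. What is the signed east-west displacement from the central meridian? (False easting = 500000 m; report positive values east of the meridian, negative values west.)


displacement = 194361 - 500000 = -305639 m

-305639 m


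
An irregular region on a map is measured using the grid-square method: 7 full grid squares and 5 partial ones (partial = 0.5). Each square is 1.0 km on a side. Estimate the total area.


effective squares = 7 + 5 * 0.5 = 9.5
area = 9.5 * 1.0 = 9.5 km^2

9.5 km^2


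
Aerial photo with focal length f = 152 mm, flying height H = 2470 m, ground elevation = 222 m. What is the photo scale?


scale = f / (H - h) = 152 mm / 2248 m = 152 / 2248000 = 1:14789

1:14789


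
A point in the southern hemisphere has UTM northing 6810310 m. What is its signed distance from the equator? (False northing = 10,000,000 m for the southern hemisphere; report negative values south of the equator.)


For southern: actual = 6810310 - 10000000 = -3189690 m

-3189690 m


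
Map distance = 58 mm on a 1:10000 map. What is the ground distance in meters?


ground = 58 mm * 10000 / 1000 = 580.0 m

580.0 m


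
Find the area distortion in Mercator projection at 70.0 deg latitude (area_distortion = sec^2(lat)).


area_distortion = 1/cos^2(70.0) = 8.549

8.549


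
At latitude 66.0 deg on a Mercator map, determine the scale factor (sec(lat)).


SF = 1 / cos(66.0) = 1 / 0.406737 = 2.459

2.459


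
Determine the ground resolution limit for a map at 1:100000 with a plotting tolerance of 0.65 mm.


ground = 0.65 mm * 100000 / 1000 = 65.0 m

65.0 m


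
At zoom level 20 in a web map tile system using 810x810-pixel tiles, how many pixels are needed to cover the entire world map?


tiles per axis = 2^20 = 1048576
total tiles = 1048576^2 = 1099511627776
pixels per axis = 1048576 * 810 = 849346560
total pixels = 849346560^2 = 721389578983833600

721389578983833600 pixels


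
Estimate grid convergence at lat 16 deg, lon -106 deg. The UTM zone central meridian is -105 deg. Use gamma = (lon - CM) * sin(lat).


gamma = (-106 - -105) * sin(16) = -1 * 0.275637 = -0.276 degrees

-0.276 degrees


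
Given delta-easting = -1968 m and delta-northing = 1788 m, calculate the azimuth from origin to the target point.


az = atan2(-1968, 1788) = -47.7 deg
adjusted to 0-360: 312.3 degrees

312.3 degrees


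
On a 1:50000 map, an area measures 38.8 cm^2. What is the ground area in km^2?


ground_area = 38.8 * (50000/100)^2 = 9700000.0 m^2 = 9.7 km^2

9.7 km^2


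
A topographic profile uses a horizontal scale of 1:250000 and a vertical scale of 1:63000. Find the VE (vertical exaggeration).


VE = horizontal_scale / vertical_scale = 250000 / 63000 ≈ 4.0

4.0x


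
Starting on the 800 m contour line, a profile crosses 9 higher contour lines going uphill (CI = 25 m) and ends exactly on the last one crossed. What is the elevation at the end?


elevation = 800 + 9 * 25 = 1025 m

1025 m


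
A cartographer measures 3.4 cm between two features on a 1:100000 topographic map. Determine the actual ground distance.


ground = 3.4 cm * 100000 / 100 = 3400.0 m = 3.4 km

3.4 km


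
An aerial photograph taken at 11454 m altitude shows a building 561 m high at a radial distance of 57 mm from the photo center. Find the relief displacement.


d = h * r / H = 561 * 57 / 11454 = 2.79 mm

2.79 mm


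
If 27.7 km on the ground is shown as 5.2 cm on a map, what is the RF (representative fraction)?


ground = 27.7 km = 2770000 cm; RF denominator = ground / map = 2770000 / 5.2 ≈ 532692; RF = 1:532692

1:532692


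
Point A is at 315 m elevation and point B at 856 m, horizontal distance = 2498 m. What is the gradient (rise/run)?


gradient = (856 - 315) / 2498 = 541 / 2498 = 0.2166

0.2166


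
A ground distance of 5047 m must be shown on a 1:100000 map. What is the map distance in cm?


map_cm = 5047 * 100 / 100000 = 5.047 cm ≈ 5.05 cm

5.05 cm


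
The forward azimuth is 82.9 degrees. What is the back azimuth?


back azimuth = (82.9 + 180) mod 360 = 262.9 degrees

262.9 degrees


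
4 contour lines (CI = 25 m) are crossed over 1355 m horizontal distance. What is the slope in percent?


elevation change = 4 * 25 = 100 m
slope = 100 / 1355 * 100 = 7.4%

7.4%


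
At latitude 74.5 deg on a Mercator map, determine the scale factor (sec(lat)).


SF = 1 / cos(74.5) = 1 / 0.267238 = 3.742

3.742


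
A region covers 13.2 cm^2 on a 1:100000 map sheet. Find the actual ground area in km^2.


ground_area = 13.2 * (100000/100)^2 = 13200000.0 m^2 = 13.2 km^2

13.2 km^2


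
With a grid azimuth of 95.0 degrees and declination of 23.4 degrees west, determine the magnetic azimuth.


magnetic azimuth = grid azimuth - declination (east +ve)
mag_az = 95.0 - -23.4 = 118.4 degrees

118.4 degrees


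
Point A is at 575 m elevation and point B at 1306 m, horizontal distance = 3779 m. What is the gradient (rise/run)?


gradient = (1306 - 575) / 3779 = 731 / 3779 = 0.1934

0.1934


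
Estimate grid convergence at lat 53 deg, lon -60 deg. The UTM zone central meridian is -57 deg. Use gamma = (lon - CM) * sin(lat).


gamma = (-60 - -57) * sin(53) = -3 * 0.798636 = -2.396 degrees

-2.396 degrees


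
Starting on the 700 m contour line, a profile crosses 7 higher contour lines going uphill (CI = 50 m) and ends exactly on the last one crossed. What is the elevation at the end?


elevation = 700 + 7 * 50 = 1050 m

1050 m


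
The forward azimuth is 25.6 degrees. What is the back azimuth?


back azimuth = (25.6 + 180) mod 360 = 205.6 degrees

205.6 degrees


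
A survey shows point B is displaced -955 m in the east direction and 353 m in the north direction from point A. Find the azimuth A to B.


az = atan2(-955, 353) = -69.7 deg
adjusted to 0-360: 290.3 degrees

290.3 degrees


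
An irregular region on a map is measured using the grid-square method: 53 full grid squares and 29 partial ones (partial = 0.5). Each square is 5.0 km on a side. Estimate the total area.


effective squares = 53 + 29 * 0.5 = 67.5
area = 67.5 * 25.0 = 1687.5 km^2

1687.5 km^2


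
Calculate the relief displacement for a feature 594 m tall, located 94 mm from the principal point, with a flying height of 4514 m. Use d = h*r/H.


d = h * r / H = 594 * 94 / 4514 = 12.37 mm

12.37 mm


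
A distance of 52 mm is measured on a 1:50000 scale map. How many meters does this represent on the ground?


ground = 52 mm * 50000 / 1000 = 2600.0 m

2600.0 m


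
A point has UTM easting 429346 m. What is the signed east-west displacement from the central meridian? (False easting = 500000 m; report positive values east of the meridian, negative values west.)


displacement = 429346 - 500000 = -70654 m

-70654 m


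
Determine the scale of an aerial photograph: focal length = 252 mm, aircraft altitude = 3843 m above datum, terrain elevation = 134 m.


scale = f / (H - h) = 252 mm / 3709 m = 252 / 3709000 = 1:14718

1:14718


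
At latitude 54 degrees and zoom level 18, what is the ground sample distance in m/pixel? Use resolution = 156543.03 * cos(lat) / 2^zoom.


res = 156543.03 * cos(54) / 2^18 = 156543.03 * 0.58778525 / 262144 = 0.35 m/pixel

0.35 m/pixel


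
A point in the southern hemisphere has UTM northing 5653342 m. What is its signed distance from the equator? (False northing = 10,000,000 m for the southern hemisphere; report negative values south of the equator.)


For southern: actual = 5653342 - 10000000 = -4346658 m

-4346658 m


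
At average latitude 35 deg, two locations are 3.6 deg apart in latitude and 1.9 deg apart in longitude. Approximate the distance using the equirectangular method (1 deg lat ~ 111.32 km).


dlat_km = 3.6 * 111.32 = 400.752
dlon_km = 1.9 * 111.32 * cos(35) ≈ 173.257
dist = sqrt(400.752^2 + 173.257^2) ≈ 436.6 km

436.6 km


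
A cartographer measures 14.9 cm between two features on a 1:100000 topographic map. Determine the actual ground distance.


ground = 14.9 cm * 100000 / 100 = 14900.0 m = 14.9 km

14.9 km


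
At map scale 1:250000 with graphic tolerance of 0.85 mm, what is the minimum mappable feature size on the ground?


ground = 0.85 mm * 250000 / 1000 = 212.5 m

212.5 m


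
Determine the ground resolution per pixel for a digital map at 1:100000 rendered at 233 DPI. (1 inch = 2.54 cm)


pixel_cm = 2.54 / 233 ≈ 0.010901 cm
ground = pixel_cm * 100000 / 100 = 2.54 * 100000 / (233 * 100) = 254000 / 23300 ≈ 10.9 m

10.9 m


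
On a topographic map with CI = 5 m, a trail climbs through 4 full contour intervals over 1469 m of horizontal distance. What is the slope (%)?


elevation change = 4 * 5 = 20 m
slope = 20 / 1469 * 100 = 1.4%

1.4%


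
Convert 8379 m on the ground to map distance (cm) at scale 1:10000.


map_cm = 8379 * 100 / 10000 = 83.79 cm

83.79 cm


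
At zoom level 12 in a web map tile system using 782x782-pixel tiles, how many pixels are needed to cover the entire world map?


tiles per axis = 2^12 = 4096
total tiles = 4096^2 = 16777216
pixels per axis = 4096 * 782 = 3203072
total pixels = 3203072^2 = 10259670237184

10259670237184 pixels


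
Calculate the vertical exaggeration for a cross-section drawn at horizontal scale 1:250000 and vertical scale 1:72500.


VE = horizontal_scale / vertical_scale = 250000 / 72500 ≈ 3.4

3.4x


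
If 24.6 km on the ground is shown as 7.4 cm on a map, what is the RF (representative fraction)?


ground = 24.6 km = 2460000 cm; RF denominator = ground / map = 2460000 / 7.4 ≈ 332432; RF = 1:332432

1:332432


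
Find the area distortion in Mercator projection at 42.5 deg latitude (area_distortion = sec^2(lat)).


area_distortion = 1/cos^2(42.5) = 1.84

1.84


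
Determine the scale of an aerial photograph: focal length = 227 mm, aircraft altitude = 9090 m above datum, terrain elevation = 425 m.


scale = f / (H - h) = 227 mm / 8665 m = 227 / 8665000 = 1:38172

1:38172


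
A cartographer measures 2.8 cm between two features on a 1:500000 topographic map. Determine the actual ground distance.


ground = 2.8 cm * 500000 / 100 = 14000.0 m = 14.0 km

14.0 km


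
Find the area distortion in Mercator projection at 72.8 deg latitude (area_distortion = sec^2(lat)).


area_distortion = 1/cos^2(72.8) = 11.436

11.436


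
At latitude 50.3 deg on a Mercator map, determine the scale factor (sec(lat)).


SF = 1 / cos(50.3) = 1 / 0.638768 = 1.566

1.566


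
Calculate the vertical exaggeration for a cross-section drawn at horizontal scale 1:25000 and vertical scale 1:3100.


VE = horizontal_scale / vertical_scale = 25000 / 3100 ≈ 8.1

8.1x


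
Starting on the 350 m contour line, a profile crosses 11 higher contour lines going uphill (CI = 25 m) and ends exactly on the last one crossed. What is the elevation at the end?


elevation = 350 + 11 * 25 = 625 m

625 m


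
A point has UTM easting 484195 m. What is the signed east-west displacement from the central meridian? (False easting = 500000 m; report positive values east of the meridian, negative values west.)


displacement = 484195 - 500000 = -15805 m

-15805 m


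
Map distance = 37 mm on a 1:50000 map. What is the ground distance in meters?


ground = 37 mm * 50000 / 1000 = 1850.0 m

1850.0 m


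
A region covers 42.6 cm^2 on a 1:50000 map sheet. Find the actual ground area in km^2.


ground_area = 42.6 * (50000/100)^2 = 10650000.0 m^2 = 10.65 km^2

10.65 km^2


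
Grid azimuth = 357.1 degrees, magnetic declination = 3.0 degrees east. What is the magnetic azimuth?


magnetic azimuth = grid azimuth - declination (east +ve)
mag_az = 357.1 - 3.0 = 354.1 degrees

354.1 degrees


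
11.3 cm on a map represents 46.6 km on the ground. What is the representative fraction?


ground = 46.6 km = 4660000 cm; RF denominator = ground / map = 4660000 / 11.3 ≈ 412389; RF = 1:412389

1:412389


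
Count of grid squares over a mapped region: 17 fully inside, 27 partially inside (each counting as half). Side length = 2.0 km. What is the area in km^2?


effective squares = 17 + 27 * 0.5 = 30.5
area = 30.5 * 4.0 = 122.0 km^2

122.0 km^2


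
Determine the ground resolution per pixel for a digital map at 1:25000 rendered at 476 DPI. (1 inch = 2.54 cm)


pixel_cm = 2.54 / 476 ≈ 0.005336 cm
ground = pixel_cm * 25000 / 100 = 2.54 * 25000 / (476 * 100) = 63500 / 47600 ≈ 1.33 m

1.33 m


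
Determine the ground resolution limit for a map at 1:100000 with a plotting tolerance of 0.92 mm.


ground = 0.92 mm * 100000 / 1000 = 92.0 m

92.0 m


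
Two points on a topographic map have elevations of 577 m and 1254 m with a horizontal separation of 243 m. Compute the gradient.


gradient = (1254 - 577) / 243 = 677 / 243 = 2.786

2.786


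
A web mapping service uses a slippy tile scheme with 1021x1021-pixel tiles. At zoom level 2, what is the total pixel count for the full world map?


tiles per axis = 2^2 = 4
total tiles = 4^2 = 16
pixels per axis = 4 * 1021 = 4084
total pixels = 4084^2 = 16679056

16679056 pixels


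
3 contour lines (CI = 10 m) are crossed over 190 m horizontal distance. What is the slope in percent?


elevation change = 3 * 10 = 30 m
slope = 30 / 190 * 100 = 15.8%

15.8%


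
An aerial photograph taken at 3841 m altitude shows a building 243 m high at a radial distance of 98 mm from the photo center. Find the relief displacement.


d = h * r / H = 243 * 98 / 3841 = 6.2 mm

6.2 mm


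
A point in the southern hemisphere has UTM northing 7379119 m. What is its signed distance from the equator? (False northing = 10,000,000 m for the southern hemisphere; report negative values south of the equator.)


For southern: actual = 7379119 - 10000000 = -2620881 m

-2620881 m


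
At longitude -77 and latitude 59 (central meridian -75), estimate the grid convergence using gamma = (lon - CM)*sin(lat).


gamma = (-77 - -75) * sin(59) = -2 * 0.857167 = -1.714 degrees

-1.714 degrees


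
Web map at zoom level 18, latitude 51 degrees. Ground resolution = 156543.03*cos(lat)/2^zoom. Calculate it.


res = 156543.03 * cos(51) / 2^18 = 156543.03 * 0.62932039 / 262144 = 0.38 m/pixel

0.38 m/pixel


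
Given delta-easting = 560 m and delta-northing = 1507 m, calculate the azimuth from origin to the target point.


az = atan2(560, 1507) = 20.4 deg
adjusted to 0-360: 20.4 degrees

20.4 degrees


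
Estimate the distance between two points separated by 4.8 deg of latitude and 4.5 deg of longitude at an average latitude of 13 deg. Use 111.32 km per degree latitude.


dlat_km = 4.8 * 111.32 = 534.336
dlon_km = 4.5 * 111.32 * cos(13) ≈ 488.101
dist = sqrt(534.336^2 + 488.101^2) ≈ 723.7 km

723.7 km


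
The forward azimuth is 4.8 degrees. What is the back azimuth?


back azimuth = (4.8 + 180) mod 360 = 184.8 degrees

184.8 degrees


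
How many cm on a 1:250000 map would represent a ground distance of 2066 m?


map_cm = 2066 * 100 / 250000 = 0.8264 cm ≈ 0.83 cm

0.83 cm


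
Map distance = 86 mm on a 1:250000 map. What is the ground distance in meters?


ground = 86 mm * 250000 / 1000 = 21500.0 m

21500.0 m


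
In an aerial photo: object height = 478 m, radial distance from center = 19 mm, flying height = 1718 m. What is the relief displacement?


d = h * r / H = 478 * 19 / 1718 = 5.29 mm

5.29 mm


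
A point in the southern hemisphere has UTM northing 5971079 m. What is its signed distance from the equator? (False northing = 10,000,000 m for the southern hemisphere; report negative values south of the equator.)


For southern: actual = 5971079 - 10000000 = -4028921 m

-4028921 m


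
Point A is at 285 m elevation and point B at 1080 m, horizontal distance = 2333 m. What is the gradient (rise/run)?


gradient = (1080 - 285) / 2333 = 795 / 2333 = 0.3408

0.3408


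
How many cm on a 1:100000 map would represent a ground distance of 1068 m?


map_cm = 1068 * 100 / 100000 = 1.068 cm ≈ 1.07 cm

1.07 cm


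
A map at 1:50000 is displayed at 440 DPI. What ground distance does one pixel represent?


pixel_cm = 2.54 / 440 ≈ 0.005773 cm
ground = pixel_cm * 50000 / 100 = 2.54 * 50000 / (440 * 100) = 127000 / 44000 ≈ 2.89 m

2.89 m


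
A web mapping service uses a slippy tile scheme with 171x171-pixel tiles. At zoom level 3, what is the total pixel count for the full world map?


tiles per axis = 2^3 = 8
total tiles = 8^2 = 64
pixels per axis = 8 * 171 = 1368
total pixels = 1368^2 = 1871424

1871424 pixels


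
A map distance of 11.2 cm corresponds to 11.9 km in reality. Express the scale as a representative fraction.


ground = 11.9 km = 1190000 cm; RF denominator = ground / map = 1190000 / 11.2 = 106250; RF = 1:106250

1:106250


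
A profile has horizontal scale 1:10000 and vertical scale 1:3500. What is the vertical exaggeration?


VE = horizontal_scale / vertical_scale = 10000 / 3500 ≈ 2.9

2.9x


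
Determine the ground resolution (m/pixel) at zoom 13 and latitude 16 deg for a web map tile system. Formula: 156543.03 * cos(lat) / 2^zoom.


res = 156543.03 * cos(16) / 2^13 = 156543.03 * 0.9612617 / 8192 = 18.37 m/pixel

18.37 m/pixel


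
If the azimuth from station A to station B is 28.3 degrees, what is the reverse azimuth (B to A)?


back azimuth = (28.3 + 180) mod 360 = 208.3 degrees

208.3 degrees


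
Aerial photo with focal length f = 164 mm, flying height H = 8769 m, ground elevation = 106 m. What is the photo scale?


scale = f / (H - h) = 164 mm / 8663 m = 164 / 8663000 = 1:52823

1:52823


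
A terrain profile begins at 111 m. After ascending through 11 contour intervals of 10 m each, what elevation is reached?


elevation = 111 + 11 * 10 = 221 m

221 m


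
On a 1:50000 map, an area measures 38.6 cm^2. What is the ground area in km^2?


ground_area = 38.6 * (50000/100)^2 = 9650000.0 m^2 = 9.65 km^2

9.65 km^2


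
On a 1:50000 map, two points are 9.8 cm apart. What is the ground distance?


ground = 9.8 cm * 50000 / 100 = 4900.0 m = 4.9 km

4.9 km


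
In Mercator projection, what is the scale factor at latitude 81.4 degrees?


SF = 1 / cos(81.4) = 1 / 0.149535 = 6.687

6.687


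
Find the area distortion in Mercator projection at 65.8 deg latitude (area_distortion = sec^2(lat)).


area_distortion = 1/cos^2(65.8) = 5.951

5.951


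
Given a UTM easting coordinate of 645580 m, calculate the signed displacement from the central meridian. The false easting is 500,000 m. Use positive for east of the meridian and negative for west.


displacement = 645580 - 500000 = 145580 m

145580 m


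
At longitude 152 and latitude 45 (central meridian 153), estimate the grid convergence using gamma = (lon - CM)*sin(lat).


gamma = (152 - 153) * sin(45) = -1 * 0.707107 = -0.707 degrees

-0.707 degrees


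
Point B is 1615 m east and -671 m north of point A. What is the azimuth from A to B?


az = atan2(1615, -671) = 112.6 deg
adjusted to 0-360: 112.6 degrees

112.6 degrees


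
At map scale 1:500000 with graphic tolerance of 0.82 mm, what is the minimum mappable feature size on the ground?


ground = 0.82 mm * 500000 / 1000 = 410.0 m

410.0 m


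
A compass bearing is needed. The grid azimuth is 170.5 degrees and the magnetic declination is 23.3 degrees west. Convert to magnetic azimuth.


magnetic azimuth = grid azimuth - declination (east +ve)
mag_az = 170.5 - -23.3 = 193.8 degrees

193.8 degrees


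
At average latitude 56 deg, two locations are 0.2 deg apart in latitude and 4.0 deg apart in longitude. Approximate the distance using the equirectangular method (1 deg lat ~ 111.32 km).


dlat_km = 0.2 * 111.32 = 22.264
dlon_km = 4.0 * 111.32 * cos(56) ≈ 248.997
dist = sqrt(22.264^2 + 248.997^2) ≈ 250.0 km

250.0 km


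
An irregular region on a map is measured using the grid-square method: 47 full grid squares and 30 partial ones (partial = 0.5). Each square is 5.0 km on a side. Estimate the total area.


effective squares = 47 + 30 * 0.5 = 62.0
area = 62.0 * 25.0 = 1550.0 km^2

1550.0 km^2


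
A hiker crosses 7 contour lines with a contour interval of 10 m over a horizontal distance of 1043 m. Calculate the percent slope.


elevation change = 7 * 10 = 70 m
slope = 70 / 1043 * 100 = 6.7%

6.7%


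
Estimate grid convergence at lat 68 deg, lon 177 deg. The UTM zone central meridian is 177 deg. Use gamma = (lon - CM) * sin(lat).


gamma = (177 - 177) * sin(68) = 0 * 0.927184 = 0.0 degrees

0.0 degrees


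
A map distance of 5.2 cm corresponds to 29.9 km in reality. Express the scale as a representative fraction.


ground = 29.9 km = 2990000 cm; RF denominator = ground / map = 2990000 / 5.2 = 575000; RF = 1:575000

1:575000


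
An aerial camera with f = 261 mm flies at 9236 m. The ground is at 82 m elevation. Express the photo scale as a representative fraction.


scale = f / (H - h) = 261 mm / 9154 m = 261 / 9154000 = 1:35073

1:35073


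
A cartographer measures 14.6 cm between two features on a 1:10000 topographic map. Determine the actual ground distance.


ground = 14.6 cm * 10000 / 100 = 1460.0 m = 1.46 km

1.46 km


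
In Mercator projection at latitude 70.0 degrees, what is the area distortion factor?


area_distortion = 1/cos^2(70.0) = 8.549

8.549


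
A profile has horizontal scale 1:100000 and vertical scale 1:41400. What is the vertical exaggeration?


VE = horizontal_scale / vertical_scale = 100000 / 41400 ≈ 2.4

2.4x


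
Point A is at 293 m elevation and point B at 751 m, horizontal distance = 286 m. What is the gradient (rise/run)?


gradient = (751 - 293) / 286 = 458 / 286 = 1.6014

1.6014


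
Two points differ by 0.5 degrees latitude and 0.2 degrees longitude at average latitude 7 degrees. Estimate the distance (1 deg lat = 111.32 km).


dlat_km = 0.5 * 111.32 = 55.66
dlon_km = 0.2 * 111.32 * cos(7) ≈ 22.098
dist = sqrt(55.66^2 + 22.098^2) ≈ 59.9 km

59.9 km


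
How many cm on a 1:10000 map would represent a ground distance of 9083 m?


map_cm = 9083 * 100 / 10000 = 90.83 cm

90.83 cm


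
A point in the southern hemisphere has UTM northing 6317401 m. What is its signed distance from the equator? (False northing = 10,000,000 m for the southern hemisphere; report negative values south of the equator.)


For southern: actual = 6317401 - 10000000 = -3682599 m

-3682599 m


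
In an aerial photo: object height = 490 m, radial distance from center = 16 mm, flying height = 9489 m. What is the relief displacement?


d = h * r / H = 490 * 16 / 9489 = 0.83 mm

0.83 mm


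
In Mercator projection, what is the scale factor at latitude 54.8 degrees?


SF = 1 / cos(54.8) = 1 / 0.576432 = 1.735

1.735


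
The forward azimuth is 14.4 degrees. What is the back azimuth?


back azimuth = (14.4 + 180) mod 360 = 194.4 degrees

194.4 degrees


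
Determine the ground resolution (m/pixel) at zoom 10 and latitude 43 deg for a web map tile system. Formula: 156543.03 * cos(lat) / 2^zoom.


res = 156543.03 * cos(43) / 2^10 = 156543.03 * 0.7313537 / 1024 = 111.81 m/pixel

111.81 m/pixel


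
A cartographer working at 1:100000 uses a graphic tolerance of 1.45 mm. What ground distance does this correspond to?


ground = 1.45 mm * 100000 / 1000 = 145.0 m

145.0 m


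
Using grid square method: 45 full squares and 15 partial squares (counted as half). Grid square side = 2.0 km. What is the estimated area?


effective squares = 45 + 15 * 0.5 = 52.5
area = 52.5 * 4.0 = 210.0 km^2

210.0 km^2


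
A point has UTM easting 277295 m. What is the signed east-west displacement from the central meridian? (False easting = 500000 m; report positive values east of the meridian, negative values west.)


displacement = 277295 - 500000 = -222705 m

-222705 m


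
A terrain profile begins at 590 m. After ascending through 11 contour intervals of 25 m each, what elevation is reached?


elevation = 590 + 11 * 25 = 865 m

865 m


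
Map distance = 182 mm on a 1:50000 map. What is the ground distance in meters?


ground = 182 mm * 50000 / 1000 = 9100.0 m

9100.0 m


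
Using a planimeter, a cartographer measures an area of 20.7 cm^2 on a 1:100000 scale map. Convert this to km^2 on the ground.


ground_area = 20.7 * (100000/100)^2 = 20700000.0 m^2 = 20.7 km^2

20.7 km^2


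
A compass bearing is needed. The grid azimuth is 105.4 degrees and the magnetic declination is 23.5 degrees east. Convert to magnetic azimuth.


magnetic azimuth = grid azimuth - declination (east +ve)
mag_az = 105.4 - 23.5 = 81.9 degrees

81.9 degrees


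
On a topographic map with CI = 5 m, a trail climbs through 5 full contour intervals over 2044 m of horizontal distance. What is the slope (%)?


elevation change = 5 * 5 = 25 m
slope = 25 / 2044 * 100 = 1.2%

1.2%


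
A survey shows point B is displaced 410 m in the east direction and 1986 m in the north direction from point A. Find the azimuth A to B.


az = atan2(410, 1986) = 11.7 deg
adjusted to 0-360: 11.7 degrees

11.7 degrees


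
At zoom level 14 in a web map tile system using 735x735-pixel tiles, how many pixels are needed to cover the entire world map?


tiles per axis = 2^14 = 16384
total tiles = 16384^2 = 268435456
pixels per axis = 16384 * 735 = 12042240
total pixels = 12042240^2 = 145015544217600

145015544217600 pixels


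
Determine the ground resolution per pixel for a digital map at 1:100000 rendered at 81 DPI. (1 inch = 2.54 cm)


pixel_cm = 2.54 / 81 ≈ 0.031358 cm
ground = pixel_cm * 100000 / 100 = 2.54 * 100000 / (81 * 100) = 254000 / 8100 ≈ 31.36 m

31.36 m


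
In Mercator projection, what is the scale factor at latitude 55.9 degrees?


SF = 1 / cos(55.9) = 1 / 0.560639 = 1.784

1.784


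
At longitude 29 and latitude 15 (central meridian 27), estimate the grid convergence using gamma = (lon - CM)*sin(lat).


gamma = (29 - 27) * sin(15) = 2 * 0.258819 = 0.518 degrees

0.518 degrees


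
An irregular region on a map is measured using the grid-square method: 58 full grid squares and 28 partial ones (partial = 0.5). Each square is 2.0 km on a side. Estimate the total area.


effective squares = 58 + 28 * 0.5 = 72.0
area = 72.0 * 4.0 = 288.0 km^2

288.0 km^2


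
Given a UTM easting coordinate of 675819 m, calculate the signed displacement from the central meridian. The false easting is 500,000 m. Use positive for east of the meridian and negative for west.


displacement = 675819 - 500000 = 175819 m

175819 m


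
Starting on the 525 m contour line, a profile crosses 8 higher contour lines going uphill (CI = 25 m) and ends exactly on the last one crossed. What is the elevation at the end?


elevation = 525 + 8 * 25 = 725 m

725 m


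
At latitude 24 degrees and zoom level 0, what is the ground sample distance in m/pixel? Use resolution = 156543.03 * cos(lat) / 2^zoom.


res = 156543.03 * cos(24) / 2^0 = 156543.03 * 0.91354546 / 1 = 143009.17 m/pixel

143009.17 m/pixel


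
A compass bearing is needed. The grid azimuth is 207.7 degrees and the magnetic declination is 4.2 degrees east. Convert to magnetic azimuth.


magnetic azimuth = grid azimuth - declination (east +ve)
mag_az = 207.7 - 4.2 = 203.5 degrees

203.5 degrees


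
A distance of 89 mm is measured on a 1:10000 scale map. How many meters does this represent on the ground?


ground = 89 mm * 10000 / 1000 = 890.0 m

890.0 m


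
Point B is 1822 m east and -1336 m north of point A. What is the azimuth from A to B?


az = atan2(1822, -1336) = 126.3 deg
adjusted to 0-360: 126.3 degrees

126.3 degrees


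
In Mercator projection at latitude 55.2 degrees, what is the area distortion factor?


area_distortion = 1/cos^2(55.2) = 3.07

3.07


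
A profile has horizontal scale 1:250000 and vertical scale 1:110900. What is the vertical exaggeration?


VE = horizontal_scale / vertical_scale = 250000 / 110900 ≈ 2.3

2.3x


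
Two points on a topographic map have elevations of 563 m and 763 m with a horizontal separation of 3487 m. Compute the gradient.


gradient = (763 - 563) / 3487 = 200 / 3487 = 0.0574

0.0574


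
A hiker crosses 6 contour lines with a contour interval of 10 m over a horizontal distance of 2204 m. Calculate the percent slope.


elevation change = 6 * 10 = 60 m
slope = 60 / 2204 * 100 = 2.7%

2.7%


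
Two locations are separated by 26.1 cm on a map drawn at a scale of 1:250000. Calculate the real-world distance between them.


ground = 26.1 cm * 250000 / 100 = 65250.0 m = 65.25 km

65.25 km


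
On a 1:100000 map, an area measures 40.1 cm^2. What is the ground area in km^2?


ground_area = 40.1 * (100000/100)^2 = 40100000.0 m^2 = 40.1 km^2

40.1 km^2


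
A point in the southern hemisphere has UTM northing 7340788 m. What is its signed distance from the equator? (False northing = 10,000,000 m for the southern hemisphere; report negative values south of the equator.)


For southern: actual = 7340788 - 10000000 = -2659212 m

-2659212 m


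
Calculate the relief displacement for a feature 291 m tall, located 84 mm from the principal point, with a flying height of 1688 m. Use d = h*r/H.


d = h * r / H = 291 * 84 / 1688 = 14.48 mm

14.48 mm


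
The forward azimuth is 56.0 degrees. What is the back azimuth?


back azimuth = (56.0 + 180) mod 360 = 236.0 degrees

236.0 degrees


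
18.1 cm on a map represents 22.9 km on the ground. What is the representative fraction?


ground = 22.9 km = 2290000 cm; RF denominator = ground / map = 2290000 / 18.1 ≈ 126519; RF = 1:126519

1:126519


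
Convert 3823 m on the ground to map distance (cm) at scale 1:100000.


map_cm = 3823 * 100 / 100000 = 3.823 cm ≈ 3.82 cm

3.82 cm


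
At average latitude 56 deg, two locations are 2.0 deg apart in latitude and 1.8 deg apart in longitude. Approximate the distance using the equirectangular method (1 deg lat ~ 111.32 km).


dlat_km = 2.0 * 111.32 = 222.64
dlon_km = 1.8 * 111.32 * cos(56) ≈ 112.049
dist = sqrt(222.64^2 + 112.049^2) ≈ 249.2 km

249.2 km


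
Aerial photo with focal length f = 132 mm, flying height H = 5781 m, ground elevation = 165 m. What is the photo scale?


scale = f / (H - h) = 132 mm / 5616 m = 132 / 5616000 = 1:42545

1:42545


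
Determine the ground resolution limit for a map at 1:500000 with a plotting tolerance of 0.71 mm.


ground = 0.71 mm * 500000 / 1000 = 355.0 m

355.0 m


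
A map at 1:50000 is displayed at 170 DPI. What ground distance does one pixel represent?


pixel_cm = 2.54 / 170 ≈ 0.014941 cm
ground = pixel_cm * 50000 / 100 = 2.54 * 50000 / (170 * 100) = 127000 / 17000 ≈ 7.47 m

7.47 m


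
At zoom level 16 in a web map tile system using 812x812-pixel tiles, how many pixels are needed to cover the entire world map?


tiles per axis = 2^16 = 65536
total tiles = 65536^2 = 4294967296
pixels per axis = 65536 * 812 = 53215232
total pixels = 53215232^2 = 2831860916813824

2831860916813824 pixels
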